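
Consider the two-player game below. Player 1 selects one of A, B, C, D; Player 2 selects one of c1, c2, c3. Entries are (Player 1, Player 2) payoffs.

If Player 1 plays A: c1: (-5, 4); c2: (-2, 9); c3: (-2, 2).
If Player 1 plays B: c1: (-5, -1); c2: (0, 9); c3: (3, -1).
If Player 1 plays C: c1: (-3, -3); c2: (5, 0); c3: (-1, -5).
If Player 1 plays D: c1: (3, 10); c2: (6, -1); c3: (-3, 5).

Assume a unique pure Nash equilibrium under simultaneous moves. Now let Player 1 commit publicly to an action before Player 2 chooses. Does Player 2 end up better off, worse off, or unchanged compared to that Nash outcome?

worse off

Solve by backward induction (Player 1 leads).
- A: Player 2 compares 4, 9, 2 and picks c2; Player 1 would get -2.
- B: Player 2 compares -1, 9, -1 and picks c2; Player 1 would get 0.
- C: Player 2 compares -3, 0, -5 and picks c2; Player 1 would get 5.
- D: Player 2 compares 10, -1, 5 and picks c1; Player 1 would get 3.
Among -2, 0, 5, 3, the best is 5 at C. Subgame-perfect outcome: (C, c2) with payoffs (5, 0).
Under simultaneous play:
Player 1's best replies: c1→D; c2→D; c3→B.
Player 2's best replies: A→c2; B→c2; C→c2; D→c1.
Only (D, c1) has each player best-responding; Nash payoffs (3, 10).
Player 2 earns 0 sequentially versus 10 at the Nash outcome: worse off.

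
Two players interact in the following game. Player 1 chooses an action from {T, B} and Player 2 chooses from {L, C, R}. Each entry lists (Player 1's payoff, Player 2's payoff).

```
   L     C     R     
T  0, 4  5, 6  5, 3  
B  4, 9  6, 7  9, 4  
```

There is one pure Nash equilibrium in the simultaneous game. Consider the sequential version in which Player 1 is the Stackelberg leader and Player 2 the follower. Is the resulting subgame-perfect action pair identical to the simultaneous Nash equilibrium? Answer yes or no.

Work backward from Player 2's decision.
- T: BR = C, leader payoff 5.
- B: BR = L, leader payoff 4.
Among 5, 4, the best is 5 at T. Subgame-perfect outcome: (T, C) with payoffs (5, 6).
Now find the simultaneous Nash equilibrium.
Player 1's best replies: L→B; C→B; R→B.
Player 2's best replies: T→C; B→L.
Only (B, L) has each player best-responding; Nash payoffs (4, 9).
Sequential outcome (T, C) differs from the Nash profile (B, L).

no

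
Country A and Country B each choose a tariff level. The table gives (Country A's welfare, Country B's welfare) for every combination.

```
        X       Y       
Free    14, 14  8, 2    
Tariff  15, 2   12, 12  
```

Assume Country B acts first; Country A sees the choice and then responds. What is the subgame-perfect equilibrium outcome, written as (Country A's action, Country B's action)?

Country A best-responds to each possible Country B move:
- X: Country A compares 14, 15 and picks Tariff; Country B would get 2.
- Y: Country A compares 8, 12 and picks Tariff; Country B would get 12.
Country B's induced payoffs are 2, 12, so Country B commits to Y. Subgame-perfect outcome: (Tariff, Y) with payoffs (12, 12).

(Tariff, Y)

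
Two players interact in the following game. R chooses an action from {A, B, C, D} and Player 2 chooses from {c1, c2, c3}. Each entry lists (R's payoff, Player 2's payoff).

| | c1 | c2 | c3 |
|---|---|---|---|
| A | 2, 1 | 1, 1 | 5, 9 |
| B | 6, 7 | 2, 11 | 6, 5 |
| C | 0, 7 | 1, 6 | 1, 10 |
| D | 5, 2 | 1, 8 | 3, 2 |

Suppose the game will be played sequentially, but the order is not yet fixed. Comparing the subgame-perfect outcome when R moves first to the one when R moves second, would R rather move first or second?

first

If R leads: Player 2's best replies are A→c3, B→c2, C→c3, D→c2; R's induced payoffs 5, 2, 1, 1; outcome (A, c3), payoffs (5, 9).
If Player 2 leads: R's best replies are c1→B, c2→B, c3→B; Player 2's induced payoffs 7, 11, 5; outcome (B, c2), payoffs (2, 11).
R gets 5 moving first and 2 moving second, so R prefers to move first.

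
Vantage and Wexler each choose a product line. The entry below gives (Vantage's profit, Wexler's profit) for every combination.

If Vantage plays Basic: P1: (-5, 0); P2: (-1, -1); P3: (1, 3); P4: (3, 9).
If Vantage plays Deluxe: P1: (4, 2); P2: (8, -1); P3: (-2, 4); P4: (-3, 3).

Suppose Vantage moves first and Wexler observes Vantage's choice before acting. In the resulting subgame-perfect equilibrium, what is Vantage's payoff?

3

Wexler best-responds to each possible Vantage move:
- Basic: Wexler compares 0, -1, 3, 9 and picks P4; Vantage would get 3.
- Deluxe: Wexler compares 2, -1, 4, 3 and picks P3; Vantage would get -2.
Maximizing over 3, -2, Vantage chooses Basic. Subgame-perfect outcome: (Basic, P4) with payoffs (3, 9).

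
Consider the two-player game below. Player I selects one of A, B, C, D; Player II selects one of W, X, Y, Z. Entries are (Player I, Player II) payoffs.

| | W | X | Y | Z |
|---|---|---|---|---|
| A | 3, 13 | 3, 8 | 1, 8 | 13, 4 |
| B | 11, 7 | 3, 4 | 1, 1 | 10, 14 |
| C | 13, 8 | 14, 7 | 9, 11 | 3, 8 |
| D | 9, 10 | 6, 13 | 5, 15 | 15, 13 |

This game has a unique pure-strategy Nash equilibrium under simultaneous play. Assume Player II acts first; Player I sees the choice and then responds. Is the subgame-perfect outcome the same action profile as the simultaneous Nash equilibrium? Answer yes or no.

Work backward from Player I's decision.
- W → Player I plays C (best of 3, 11, 13, 9); Player II gets 8.
- X → Player I plays C (best of 3, 3, 14, 6); Player II gets 7.
- Y → Player I plays C (best of 1, 1, 9, 5); Player II gets 11.
- Z → Player I plays D (best of 13, 10, 3, 15); Player II gets 13.
Player II's induced payoffs are 8, 7, 11, 13, so Player II commits to Z. Subgame-perfect outcome: (D, Z) with payoffs (15, 13).
Under simultaneous play:
Player I's best replies: W→C; X→C; Y→C; Z→D.
Player II's best replies: A→W; B→Z; C→Y; D→Y.
The unique mutual best reply is (C, Y), giving (9, 11).
Sequential outcome (D, Z) differs from the Nash profile (C, Y).

no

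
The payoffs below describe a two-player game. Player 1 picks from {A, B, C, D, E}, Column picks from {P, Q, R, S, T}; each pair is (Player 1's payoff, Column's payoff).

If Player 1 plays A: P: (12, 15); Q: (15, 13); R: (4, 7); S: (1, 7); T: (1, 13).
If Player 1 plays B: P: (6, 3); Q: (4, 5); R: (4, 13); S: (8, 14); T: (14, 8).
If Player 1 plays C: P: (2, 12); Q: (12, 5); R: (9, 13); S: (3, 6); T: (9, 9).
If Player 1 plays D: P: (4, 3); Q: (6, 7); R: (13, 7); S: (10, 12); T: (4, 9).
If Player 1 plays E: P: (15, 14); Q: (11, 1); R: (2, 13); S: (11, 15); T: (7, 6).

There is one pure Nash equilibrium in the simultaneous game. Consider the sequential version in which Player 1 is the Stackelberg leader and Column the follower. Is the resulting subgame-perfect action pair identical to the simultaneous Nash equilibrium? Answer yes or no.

Backward induction with Player 1 moving first.
- A: Column compares 15, 13, 7, 7, 13 and picks P; Player 1 would get 12.
- B: Column compares 3, 5, 13, 14, 8 and picks S; Player 1 would get 8.
- C: Column compares 12, 5, 13, 6, 9 and picks R; Player 1 would get 9.
- D: Column compares 3, 7, 7, 12, 9 and picks S; Player 1 would get 10.
- E: Column compares 14, 1, 13, 15, 6 and picks S; Player 1 would get 11.
Player 1's induced payoffs are 12, 8, 9, 10, 11, so Player 1 commits to A. Subgame-perfect outcome: (A, P) with payoffs (12, 15).
Under simultaneous play:
Player 1's best replies: P→E; Q→A; R→D; S→E; T→B.
Column's best replies: A→P; B→S; C→R; D→S; E→S.
Only (E, S) has each player best-responding; Nash payoffs (11, 15).
Sequential outcome (A, P) differs from the Nash profile (E, S).

no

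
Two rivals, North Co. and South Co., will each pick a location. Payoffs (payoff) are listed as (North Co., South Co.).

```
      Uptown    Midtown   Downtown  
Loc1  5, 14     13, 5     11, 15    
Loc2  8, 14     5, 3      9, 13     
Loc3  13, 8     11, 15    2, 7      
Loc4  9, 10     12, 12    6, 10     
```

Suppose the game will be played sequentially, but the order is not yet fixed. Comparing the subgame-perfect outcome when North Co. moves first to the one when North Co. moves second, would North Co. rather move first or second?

first

If North Co. leads: South Co.'s best replies are Loc1→Downtown, Loc2→Uptown, Loc3→Midtown, Loc4→Midtown; North Co.'s induced payoffs 11, 8, 11, 12; outcome (Loc4, Midtown), payoffs (12, 12).
If South Co. leads: North Co.'s best replies are Uptown→Loc3, Midtown→Loc1, Downtown→Loc1; South Co.'s induced payoffs 8, 5, 15; outcome (Loc1, Downtown), payoffs (11, 15).
North Co. gets 12 moving first and 11 moving second, so North Co. prefers to move first.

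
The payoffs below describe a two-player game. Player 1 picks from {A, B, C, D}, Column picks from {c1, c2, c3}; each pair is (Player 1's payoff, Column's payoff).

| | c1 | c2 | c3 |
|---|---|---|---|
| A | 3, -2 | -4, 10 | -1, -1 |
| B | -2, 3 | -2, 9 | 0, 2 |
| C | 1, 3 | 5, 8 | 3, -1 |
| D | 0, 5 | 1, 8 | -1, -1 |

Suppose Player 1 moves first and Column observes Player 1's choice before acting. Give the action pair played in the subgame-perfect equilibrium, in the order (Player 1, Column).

Solve by backward induction (Player 1 leads).
- A: Column compares -2, 10, -1 and picks c2; Player 1 would get -4.
- B: Column compares 3, 9, 2 and picks c2; Player 1 would get -2.
- C: Column compares 3, 8, -1 and picks c2; Player 1 would get 5.
- D: Column compares 5, 8, -1 and picks c2; Player 1 would get 1.
Maximizing over -4, -2, 5, 1, Player 1 chooses C. Subgame-perfect outcome: (C, c2) with payoffs (5, 8).

(C, c2)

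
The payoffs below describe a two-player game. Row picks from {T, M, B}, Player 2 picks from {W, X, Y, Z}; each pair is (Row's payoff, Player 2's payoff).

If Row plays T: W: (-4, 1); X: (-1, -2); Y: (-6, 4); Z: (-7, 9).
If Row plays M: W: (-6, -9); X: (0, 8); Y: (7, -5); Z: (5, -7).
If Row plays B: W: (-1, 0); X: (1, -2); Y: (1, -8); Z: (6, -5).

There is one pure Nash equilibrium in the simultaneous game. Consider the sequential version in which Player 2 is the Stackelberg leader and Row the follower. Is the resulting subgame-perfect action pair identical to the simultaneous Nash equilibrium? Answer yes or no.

Work backward from Row's decision.
- W: Row compares -4, -6, -1 and picks B; Player 2 would get 0.
- X: Row compares -1, 0, 1 and picks B; Player 2 would get -2.
- Y: Row compares -6, 7, 1 and picks M; Player 2 would get -5.
- Z: Row compares -7, 5, 6 and picks B; Player 2 would get -5.
Maximizing over 0, -2, -5, -5, Player 2 chooses W. Subgame-perfect outcome: (B, W) with payoffs (-1, 0).
For the simultaneous game, intersect best replies.
Row's best replies: W→B; X→B; Y→M; Z→B.
Player 2's best replies: T→Z; M→X; B→W.
Only (B, W) has each player best-responding; Nash payoffs (-1, 0).
Sequential outcome (B, W) coincides with the Nash profile (B, W).

yes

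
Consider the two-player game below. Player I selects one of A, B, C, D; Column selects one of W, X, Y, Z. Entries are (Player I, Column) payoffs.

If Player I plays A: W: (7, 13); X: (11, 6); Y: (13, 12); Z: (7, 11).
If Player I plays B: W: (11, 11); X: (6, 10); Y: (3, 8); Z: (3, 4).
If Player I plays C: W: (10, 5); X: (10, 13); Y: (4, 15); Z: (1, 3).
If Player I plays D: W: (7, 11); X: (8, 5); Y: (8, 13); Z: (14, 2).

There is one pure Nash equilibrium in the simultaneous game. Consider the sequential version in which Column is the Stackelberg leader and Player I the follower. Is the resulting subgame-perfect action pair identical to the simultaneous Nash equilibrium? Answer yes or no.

Player I best-responds to each possible Column move:
- W → Player I plays B (best of 7, 11, 10, 7); Column gets 11.
- X → Player I plays A (best of 11, 6, 10, 8); Column gets 6.
- Y → Player I plays A (best of 13, 3, 4, 8); Column gets 12.
- Z → Player I plays D (best of 7, 3, 1, 14); Column gets 2.
Among 11, 6, 12, 2, the best is 12 at Y. Subgame-perfect outcome: (A, Y) with payoffs (13, 12).
For the simultaneous game, intersect best replies.
Player I's best replies: W→B; X→A; Y→A; Z→D.
Column's best replies: A→W; B→W; C→Y; D→Y.
Only (B, W) has each player best-responding; Nash payoffs (11, 11).
Sequential outcome (A, Y) differs from the Nash profile (B, W).

no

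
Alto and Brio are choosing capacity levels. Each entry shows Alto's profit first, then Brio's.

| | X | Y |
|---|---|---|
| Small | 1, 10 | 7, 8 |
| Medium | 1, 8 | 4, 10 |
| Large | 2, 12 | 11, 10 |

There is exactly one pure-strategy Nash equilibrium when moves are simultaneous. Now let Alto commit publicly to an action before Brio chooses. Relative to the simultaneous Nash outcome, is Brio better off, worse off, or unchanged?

worse off

Work backward from Brio's decision.
- Small: Brio compares 10, 8 and picks X; Alto would get 1.
- Medium: Brio compares 8, 10 and picks Y; Alto would get 4.
- Large: Brio compares 12, 10 and picks X; Alto would get 2.
Among 1, 4, 2, the best is 4 at Medium. Subgame-perfect outcome: (Medium, Y) with payoffs (4, 10).
Under simultaneous play:
Alto's best replies: X→Large; Y→Large.
Brio's best replies: Small→X; Medium→Y; Large→X.
Only (Large, X) has each player best-responding; Nash payoffs (2, 12).
Brio earns 10 sequentially versus 12 at the Nash outcome: worse off.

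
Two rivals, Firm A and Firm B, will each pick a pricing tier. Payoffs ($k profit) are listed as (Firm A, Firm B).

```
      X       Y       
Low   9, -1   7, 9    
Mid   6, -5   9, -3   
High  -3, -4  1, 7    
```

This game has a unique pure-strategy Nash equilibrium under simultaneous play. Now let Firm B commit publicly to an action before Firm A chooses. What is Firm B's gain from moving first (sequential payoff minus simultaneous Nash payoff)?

2

Solve by backward induction (Firm B leads).
- X: Firm A compares 9, 6, -3 and picks Low; Firm B would get -1.
- Y: Firm A compares 7, 9, 1 and picks Mid; Firm B would get -3.
Maximizing over -1, -3, Firm B chooses X. Subgame-perfect outcome: (Low, X) with payoffs (9, -1).
For the simultaneous game, intersect best replies.
Firm A's best replies: X→Low; Y→Mid.
Firm B's best replies: Low→Y; Mid→Y; High→Y.
Only (Mid, Y) has each player best-responding; Nash payoffs (9, -3).
Firm B's commitment gain: -1 − -3 = 2.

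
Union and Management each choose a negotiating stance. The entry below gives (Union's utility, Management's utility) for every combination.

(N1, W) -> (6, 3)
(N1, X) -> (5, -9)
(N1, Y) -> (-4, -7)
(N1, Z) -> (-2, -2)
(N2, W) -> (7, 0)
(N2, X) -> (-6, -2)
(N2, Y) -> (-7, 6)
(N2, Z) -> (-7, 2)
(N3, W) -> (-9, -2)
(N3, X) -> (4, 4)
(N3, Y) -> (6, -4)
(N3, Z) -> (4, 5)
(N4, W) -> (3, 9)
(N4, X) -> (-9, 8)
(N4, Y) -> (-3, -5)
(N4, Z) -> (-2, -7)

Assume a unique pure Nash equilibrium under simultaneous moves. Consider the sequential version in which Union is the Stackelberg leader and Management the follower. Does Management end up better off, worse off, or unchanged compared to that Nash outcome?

worse off

Solve by backward induction (Union leads).
- N1: Management compares 3, -9, -7, -2 and picks W; Union would get 6.
- N2: Management compares 0, -2, 6, 2 and picks Y; Union would get -7.
- N3: Management compares -2, 4, -4, 5 and picks Z; Union would get 4.
- N4: Management compares 9, 8, -5, -7 and picks W; Union would get 3.
Maximizing over 6, -7, 4, 3, Union chooses N1. Subgame-perfect outcome: (N1, W) with payoffs (6, 3).
Now find the simultaneous Nash equilibrium.
Union's best replies: W→N2; X→N1; Y→N3; Z→N3.
Management's best replies: N1→W; N2→Y; N3→Z; N4→W.
Only (N3, Z) has each player best-responding; Nash payoffs (4, 5).
Management earns 3 sequentially versus 5 at the Nash outcome: worse off.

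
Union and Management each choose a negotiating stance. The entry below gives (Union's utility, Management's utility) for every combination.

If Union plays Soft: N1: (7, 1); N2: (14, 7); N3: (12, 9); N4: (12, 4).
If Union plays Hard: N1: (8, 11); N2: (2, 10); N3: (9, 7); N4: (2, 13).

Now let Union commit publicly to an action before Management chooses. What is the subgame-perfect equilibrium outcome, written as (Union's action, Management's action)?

Backward induction with Union moving first.
- Soft: Management compares 1, 7, 9, 4 and picks N3; Union would get 12.
- Hard: Management compares 11, 10, 7, 13 and picks N4; Union would get 2.
Among 12, 2, the best is 12 at Soft. Subgame-perfect outcome: (Soft, N3) with payoffs (12, 9).

(Soft, N3)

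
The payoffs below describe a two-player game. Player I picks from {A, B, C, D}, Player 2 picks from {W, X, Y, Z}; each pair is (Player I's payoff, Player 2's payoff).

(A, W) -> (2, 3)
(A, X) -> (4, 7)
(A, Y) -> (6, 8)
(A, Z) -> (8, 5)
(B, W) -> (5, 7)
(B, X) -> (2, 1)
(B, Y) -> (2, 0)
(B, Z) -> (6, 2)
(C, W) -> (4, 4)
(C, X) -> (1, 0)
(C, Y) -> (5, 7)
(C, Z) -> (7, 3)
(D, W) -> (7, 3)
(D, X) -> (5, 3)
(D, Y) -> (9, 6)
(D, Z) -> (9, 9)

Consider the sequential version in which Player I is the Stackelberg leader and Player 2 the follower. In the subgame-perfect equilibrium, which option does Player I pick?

Work backward from Player 2's decision.
- A → Player 2 plays Y (best of 3, 7, 8, 5); Player I gets 6.
- B → Player 2 plays W (best of 7, 1, 0, 2); Player I gets 5.
- C → Player 2 plays Y (best of 4, 0, 7, 3); Player I gets 5.
- D → Player 2 plays Z (best of 3, 3, 6, 9); Player I gets 9.
Player I's induced payoffs are 6, 5, 5, 9, so Player I commits to D. Subgame-perfect outcome: (D, Z) with payoffs (9, 9).

D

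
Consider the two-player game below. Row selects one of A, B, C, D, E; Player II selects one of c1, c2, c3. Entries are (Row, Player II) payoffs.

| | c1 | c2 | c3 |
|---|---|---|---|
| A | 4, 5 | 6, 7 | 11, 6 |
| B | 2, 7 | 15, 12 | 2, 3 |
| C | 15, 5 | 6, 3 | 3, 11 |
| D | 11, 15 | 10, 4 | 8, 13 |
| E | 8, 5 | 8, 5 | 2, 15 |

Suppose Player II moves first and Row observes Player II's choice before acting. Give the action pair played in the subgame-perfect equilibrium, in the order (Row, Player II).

(B, c2)

Backward induction with Player II moving first.
- c1: BR = C, leader payoff 5.
- c2: BR = B, leader payoff 12.
- c3: BR = A, leader payoff 6.
Among 5, 12, 6, the best is 12 at c2. Subgame-perfect outcome: (B, c2) with payoffs (15, 12).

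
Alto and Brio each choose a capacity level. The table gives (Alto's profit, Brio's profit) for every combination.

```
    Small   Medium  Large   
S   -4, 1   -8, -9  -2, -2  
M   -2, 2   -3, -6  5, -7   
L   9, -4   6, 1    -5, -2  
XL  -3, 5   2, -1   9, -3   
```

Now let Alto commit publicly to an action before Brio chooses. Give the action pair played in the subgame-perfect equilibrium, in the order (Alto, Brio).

Work backward from Brio's decision.
- S → Brio plays Small (best of 1, -9, -2); Alto gets -4.
- M → Brio plays Small (best of 2, -6, -7); Alto gets -2.
- L → Brio plays Medium (best of -4, 1, -2); Alto gets 6.
- XL → Brio plays Small (best of 5, -1, -3); Alto gets -3.
Among -4, -2, 6, -3, the best is 6 at L. Subgame-perfect outcome: (L, Medium) with payoffs (6, 1).

(L, Medium)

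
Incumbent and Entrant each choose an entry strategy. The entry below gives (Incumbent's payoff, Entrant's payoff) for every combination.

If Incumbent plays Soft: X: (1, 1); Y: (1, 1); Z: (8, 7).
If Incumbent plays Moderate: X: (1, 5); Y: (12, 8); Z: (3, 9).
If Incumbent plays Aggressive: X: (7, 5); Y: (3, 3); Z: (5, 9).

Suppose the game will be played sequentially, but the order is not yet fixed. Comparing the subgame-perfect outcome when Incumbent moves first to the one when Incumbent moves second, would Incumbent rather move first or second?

second

If Incumbent leads: Entrant's best replies are Soft→Z, Moderate→Z, Aggressive→Z; Incumbent's induced payoffs 8, 3, 5; outcome (Soft, Z), payoffs (8, 7).
If Entrant leads: Incumbent's best replies are X→Aggressive, Y→Moderate, Z→Soft; Entrant's induced payoffs 5, 8, 7; outcome (Moderate, Y), payoffs (12, 8).
Incumbent gets 8 moving first and 12 moving second, so Incumbent prefers to move second.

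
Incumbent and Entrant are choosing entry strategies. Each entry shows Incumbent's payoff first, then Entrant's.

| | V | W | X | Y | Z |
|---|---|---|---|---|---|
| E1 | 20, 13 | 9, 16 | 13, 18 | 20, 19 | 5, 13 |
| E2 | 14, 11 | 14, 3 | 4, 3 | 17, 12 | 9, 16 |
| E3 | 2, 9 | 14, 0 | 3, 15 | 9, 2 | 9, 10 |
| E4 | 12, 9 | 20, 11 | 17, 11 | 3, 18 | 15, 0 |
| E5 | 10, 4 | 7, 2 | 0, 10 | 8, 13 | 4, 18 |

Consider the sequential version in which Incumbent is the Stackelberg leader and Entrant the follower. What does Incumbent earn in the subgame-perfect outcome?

Work backward from Entrant's decision.
- E1 → Entrant plays Y (best of 13, 16, 18, 19, 13); Incumbent gets 20.
- E2 → Entrant plays Z (best of 11, 3, 3, 12, 16); Incumbent gets 9.
- E3 → Entrant plays X (best of 9, 0, 15, 2, 10); Incumbent gets 3.
- E4 → Entrant plays Y (best of 9, 11, 11, 18, 0); Incumbent gets 3.
- E5 → Entrant plays Z (best of 4, 2, 10, 13, 18); Incumbent gets 4.
Maximizing over 20, 9, 3, 3, 4, Incumbent chooses E1. Subgame-perfect outcome: (E1, Y) with payoffs (20, 19).

20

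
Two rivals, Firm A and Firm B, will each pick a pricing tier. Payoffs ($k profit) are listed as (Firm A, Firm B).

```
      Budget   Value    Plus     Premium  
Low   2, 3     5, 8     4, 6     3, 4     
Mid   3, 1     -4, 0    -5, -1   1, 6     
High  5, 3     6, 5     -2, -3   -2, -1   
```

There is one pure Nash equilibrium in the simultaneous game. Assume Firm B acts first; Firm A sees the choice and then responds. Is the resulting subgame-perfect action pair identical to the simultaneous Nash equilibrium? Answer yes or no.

no

Backward induction with Firm B moving first.
- Budget → Firm A plays High (best of 2, 3, 5); Firm B gets 3.
- Value → Firm A plays High (best of 5, -4, 6); Firm B gets 5.
- Plus → Firm A plays Low (best of 4, -5, -2); Firm B gets 6.
- Premium → Firm A plays Low (best of 3, 1, -2); Firm B gets 4.
Maximizing over 3, 5, 6, 4, Firm B chooses Plus. Subgame-perfect outcome: (Low, Plus) with payoffs (4, 6).
Under simultaneous play:
Firm A's best replies: Budget→High; Value→High; Plus→Low; Premium→Low.
Firm B's best replies: Low→Value; Mid→Premium; High→Value.
The unique mutual best reply is (High, Value), giving (6, 5).
Sequential outcome (Low, Plus) differs from the Nash profile (High, Value).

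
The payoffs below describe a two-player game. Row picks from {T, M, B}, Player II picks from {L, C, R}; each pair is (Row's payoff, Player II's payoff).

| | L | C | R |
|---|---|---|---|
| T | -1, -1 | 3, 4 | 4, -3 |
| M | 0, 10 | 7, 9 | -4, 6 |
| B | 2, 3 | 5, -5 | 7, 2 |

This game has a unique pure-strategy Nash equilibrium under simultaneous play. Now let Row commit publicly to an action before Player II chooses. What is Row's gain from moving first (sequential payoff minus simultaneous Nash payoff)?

Player II best-responds to each possible Row move:
- T → Player II plays C (best of -1, 4, -3); Row gets 3.
- M → Player II plays L (best of 10, 9, 6); Row gets 0.
- B → Player II plays L (best of 3, -5, 2); Row gets 2.
Row's induced payoffs are 3, 0, 2, so Row commits to T. Subgame-perfect outcome: (T, C) with payoffs (3, 4).
Now find the simultaneous Nash equilibrium.
Row's best replies: L→B; C→M; R→B.
Player II's best replies: T→C; M→L; B→L.
The unique mutual best reply is (B, L), giving (2, 3).
Row's commitment gain: 3 − 2 = 1.

1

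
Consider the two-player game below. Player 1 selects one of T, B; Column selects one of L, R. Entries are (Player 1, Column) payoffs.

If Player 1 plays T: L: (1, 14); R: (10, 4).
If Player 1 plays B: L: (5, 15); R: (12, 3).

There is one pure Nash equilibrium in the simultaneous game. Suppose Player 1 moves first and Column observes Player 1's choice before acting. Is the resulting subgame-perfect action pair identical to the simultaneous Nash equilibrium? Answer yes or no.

Solve by backward induction (Player 1 leads).
- T: BR = L, leader payoff 1.
- B: BR = L, leader payoff 5.
Maximizing over 1, 5, Player 1 chooses B. Subgame-perfect outcome: (B, L) with payoffs (5, 15).
Under simultaneous play:
Player 1's best replies: L→B; R→B.
Column's best replies: T→L; B→L.
Only (B, L) has each player best-responding; Nash payoffs (5, 15).
Sequential outcome (B, L) coincides with the Nash profile (B, L).

yes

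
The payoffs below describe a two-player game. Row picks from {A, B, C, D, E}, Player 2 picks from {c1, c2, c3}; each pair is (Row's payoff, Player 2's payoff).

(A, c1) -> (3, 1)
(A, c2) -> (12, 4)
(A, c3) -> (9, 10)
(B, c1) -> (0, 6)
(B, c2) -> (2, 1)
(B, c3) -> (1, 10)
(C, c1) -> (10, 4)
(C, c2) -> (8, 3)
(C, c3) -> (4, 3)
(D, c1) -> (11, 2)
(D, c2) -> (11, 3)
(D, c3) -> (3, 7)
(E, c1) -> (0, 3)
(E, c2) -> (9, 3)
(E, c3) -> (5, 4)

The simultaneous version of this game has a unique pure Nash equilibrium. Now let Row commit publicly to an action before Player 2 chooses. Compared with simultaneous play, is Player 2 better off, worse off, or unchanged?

Work backward from Player 2's decision.
- A: Player 2 compares 1, 4, 10 and picks c3; Row would get 9.
- B: Player 2 compares 6, 1, 10 and picks c3; Row would get 1.
- C: Player 2 compares 4, 3, 3 and picks c1; Row would get 10.
- D: Player 2 compares 2, 3, 7 and picks c3; Row would get 3.
- E: Player 2 compares 3, 3, 4 and picks c3; Row would get 5.
Maximizing over 9, 1, 10, 3, 5, Row chooses C. Subgame-perfect outcome: (C, c1) with payoffs (10, 4).
Under simultaneous play:
Row's best replies: c1→D; c2→A; c3→A.
Player 2's best replies: A→c3; B→c3; C→c1; D→c3; E→c3.
The unique mutual best reply is (A, c3), giving (9, 10).
Player 2 earns 4 sequentially versus 10 at the Nash outcome: worse off.

worse off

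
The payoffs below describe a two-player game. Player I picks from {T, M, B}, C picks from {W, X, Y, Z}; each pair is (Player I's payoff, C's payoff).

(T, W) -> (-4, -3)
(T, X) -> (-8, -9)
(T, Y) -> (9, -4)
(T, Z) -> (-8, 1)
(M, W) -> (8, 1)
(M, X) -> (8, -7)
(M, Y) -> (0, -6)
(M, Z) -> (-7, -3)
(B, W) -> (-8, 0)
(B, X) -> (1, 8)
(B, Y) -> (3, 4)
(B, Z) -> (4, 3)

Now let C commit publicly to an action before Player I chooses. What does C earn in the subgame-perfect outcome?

Backward induction with C moving first.
- W: Player I compares -4, 8, -8 and picks M; C would get 1.
- X: Player I compares -8, 8, 1 and picks M; C would get -7.
- Y: Player I compares 9, 0, 3 and picks T; C would get -4.
- Z: Player I compares -8, -7, 4 and picks B; C would get 3.
C's induced payoffs are 1, -7, -4, 3, so C commits to Z. Subgame-perfect outcome: (B, Z) with payoffs (4, 3).

3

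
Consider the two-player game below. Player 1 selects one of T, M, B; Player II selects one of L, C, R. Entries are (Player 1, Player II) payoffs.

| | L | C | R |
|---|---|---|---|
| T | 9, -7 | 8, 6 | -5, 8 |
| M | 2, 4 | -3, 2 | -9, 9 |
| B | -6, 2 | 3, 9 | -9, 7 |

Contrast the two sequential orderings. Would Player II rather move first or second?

If Player 1 leads: Player II's best replies are T→R, M→R, B→C; Player 1's induced payoffs -5, -9, 3; outcome (B, C), payoffs (3, 9).
If Player II leads: Player 1's best replies are L→T, C→T, R→T; Player II's induced payoffs -7, 6, 8; outcome (T, R), payoffs (-5, 8).
Player II gets 8 moving first and 9 moving second, so Player II prefers to move second.

second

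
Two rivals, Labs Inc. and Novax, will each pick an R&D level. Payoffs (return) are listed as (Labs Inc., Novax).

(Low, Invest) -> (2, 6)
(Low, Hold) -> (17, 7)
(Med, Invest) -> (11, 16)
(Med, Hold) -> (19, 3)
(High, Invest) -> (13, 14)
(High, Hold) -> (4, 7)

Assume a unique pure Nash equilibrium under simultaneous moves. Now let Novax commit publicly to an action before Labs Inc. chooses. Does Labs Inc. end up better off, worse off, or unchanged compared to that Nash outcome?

Backward induction with Novax moving first.
- Invest: Labs Inc. compares 2, 11, 13 and picks High; Novax would get 14.
- Hold: Labs Inc. compares 17, 19, 4 and picks Med; Novax would get 3.
Among 14, 3, the best is 14 at Invest. Subgame-perfect outcome: (High, Invest) with payoffs (13, 14).
For the simultaneous game, intersect best replies.
Labs Inc.'s best replies: Invest→High; Hold→Med.
Novax's best replies: Low→Hold; Med→Invest; High→Invest.
The unique mutual best reply is (High, Invest), giving (13, 14).
Labs Inc. earns 13 sequentially versus 13 at the Nash outcome: unchanged.

unchanged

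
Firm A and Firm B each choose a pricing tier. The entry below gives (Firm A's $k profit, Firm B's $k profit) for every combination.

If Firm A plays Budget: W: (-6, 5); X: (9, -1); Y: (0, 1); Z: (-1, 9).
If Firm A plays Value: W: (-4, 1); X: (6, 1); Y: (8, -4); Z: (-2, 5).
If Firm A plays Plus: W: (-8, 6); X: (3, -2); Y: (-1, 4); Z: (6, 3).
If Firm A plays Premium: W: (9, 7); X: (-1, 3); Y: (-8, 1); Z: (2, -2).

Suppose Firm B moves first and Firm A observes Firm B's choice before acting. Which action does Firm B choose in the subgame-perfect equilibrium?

W

Solve by backward induction (Firm B leads).
- W: BR = Premium, leader payoff 7.
- X: BR = Budget, leader payoff -1.
- Y: BR = Value, leader payoff -4.
- Z: BR = Plus, leader payoff 3.
Among 7, -1, -4, 3, the best is 7 at W. Subgame-perfect outcome: (Premium, W) with payoffs (9, 7).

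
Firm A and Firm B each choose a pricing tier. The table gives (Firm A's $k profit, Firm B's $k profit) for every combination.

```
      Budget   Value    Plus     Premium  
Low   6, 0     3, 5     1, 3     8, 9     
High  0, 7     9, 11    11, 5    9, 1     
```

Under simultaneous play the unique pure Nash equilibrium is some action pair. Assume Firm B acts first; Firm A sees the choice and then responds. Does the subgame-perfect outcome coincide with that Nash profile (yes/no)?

Solve by backward induction (Firm B leads).
- Budget: BR = Low, leader payoff 0.
- Value: BR = High, leader payoff 11.
- Plus: BR = High, leader payoff 5.
- Premium: BR = High, leader payoff 1.
Firm B's induced payoffs are 0, 11, 5, 1, so Firm B commits to Value. Subgame-perfect outcome: (High, Value) with payoffs (9, 11).
Under simultaneous play:
Firm A's best replies: Budget→Low; Value→High; Plus→High; Premium→High.
Firm B's best replies: Low→Premium; High→Value.
Only (High, Value) has each player best-responding; Nash payoffs (9, 11).
Sequential outcome (High, Value) coincides with the Nash profile (High, Value).

yes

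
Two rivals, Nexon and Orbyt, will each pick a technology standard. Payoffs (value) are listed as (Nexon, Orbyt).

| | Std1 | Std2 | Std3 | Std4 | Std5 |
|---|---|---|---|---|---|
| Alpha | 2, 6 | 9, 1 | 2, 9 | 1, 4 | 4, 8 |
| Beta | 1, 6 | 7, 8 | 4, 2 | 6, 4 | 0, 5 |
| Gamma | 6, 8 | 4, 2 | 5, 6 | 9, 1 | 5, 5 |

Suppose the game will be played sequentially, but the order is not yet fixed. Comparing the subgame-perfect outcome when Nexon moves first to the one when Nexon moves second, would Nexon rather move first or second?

If Nexon leads: Orbyt's best replies are Alpha→Std3, Beta→Std2, Gamma→Std1; Nexon's induced payoffs 2, 7, 6; outcome (Beta, Std2), payoffs (7, 8).
If Orbyt leads: Nexon's best replies are Std1→Gamma, Std2→Alpha, Std3→Gamma, Std4→Gamma, Std5→Gamma; Orbyt's induced payoffs 8, 1, 6, 1, 5; outcome (Gamma, Std1), payoffs (6, 8).
Nexon gets 7 moving first and 6 moving second, so Nexon prefers to move first.

first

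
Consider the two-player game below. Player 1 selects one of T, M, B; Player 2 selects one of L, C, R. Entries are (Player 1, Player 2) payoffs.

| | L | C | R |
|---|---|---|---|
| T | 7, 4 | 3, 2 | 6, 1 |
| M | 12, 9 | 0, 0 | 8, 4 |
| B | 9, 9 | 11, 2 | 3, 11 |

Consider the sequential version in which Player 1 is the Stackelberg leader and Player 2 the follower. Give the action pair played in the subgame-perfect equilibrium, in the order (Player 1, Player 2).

Player 2 best-responds to each possible Player 1 move:
- T: Player 2 compares 4, 2, 1 and picks L; Player 1 would get 7.
- M: Player 2 compares 9, 0, 4 and picks L; Player 1 would get 12.
- B: Player 2 compares 9, 2, 11 and picks R; Player 1 would get 3.
Player 1's induced payoffs are 7, 12, 3, so Player 1 commits to M. Subgame-perfect outcome: (M, L) with payoffs (12, 9).

(M, L)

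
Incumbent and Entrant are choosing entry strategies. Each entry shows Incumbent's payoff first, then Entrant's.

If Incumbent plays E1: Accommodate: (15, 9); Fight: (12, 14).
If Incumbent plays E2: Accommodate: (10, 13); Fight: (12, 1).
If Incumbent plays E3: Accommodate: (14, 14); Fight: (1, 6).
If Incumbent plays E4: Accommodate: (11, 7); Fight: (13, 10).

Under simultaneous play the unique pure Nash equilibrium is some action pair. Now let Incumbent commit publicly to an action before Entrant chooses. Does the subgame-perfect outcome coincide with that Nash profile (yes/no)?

no

Solve by backward induction (Incumbent leads).
- E1: Entrant compares 9, 14 and picks Fight; Incumbent would get 12.
- E2: Entrant compares 13, 1 and picks Accommodate; Incumbent would get 10.
- E3: Entrant compares 14, 6 and picks Accommodate; Incumbent would get 14.
- E4: Entrant compares 7, 10 and picks Fight; Incumbent would get 13.
Maximizing over 12, 10, 14, 13, Incumbent chooses E3. Subgame-perfect outcome: (E3, Accommodate) with payoffs (14, 14).
Under simultaneous play:
Incumbent's best replies: Accommodate→E1; Fight→E4.
Entrant's best replies: E1→Fight; E2→Accommodate; E3→Accommodate; E4→Fight.
Only (E4, Fight) has each player best-responding; Nash payoffs (13, 10).
Sequential outcome (E3, Accommodate) differs from the Nash profile (E4, Fight).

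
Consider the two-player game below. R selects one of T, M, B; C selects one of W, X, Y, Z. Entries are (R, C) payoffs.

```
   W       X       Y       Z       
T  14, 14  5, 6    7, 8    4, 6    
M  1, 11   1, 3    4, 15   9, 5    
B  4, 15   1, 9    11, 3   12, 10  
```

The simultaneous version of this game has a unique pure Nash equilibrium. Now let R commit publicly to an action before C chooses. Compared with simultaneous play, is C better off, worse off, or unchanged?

unchanged

C best-responds to each possible R move:
- T: BR = W, leader payoff 14.
- M: BR = Y, leader payoff 4.
- B: BR = W, leader payoff 4.
R's induced payoffs are 14, 4, 4, so R commits to T. Subgame-perfect outcome: (T, W) with payoffs (14, 14).
Now find the simultaneous Nash equilibrium.
R's best replies: W→T; X→T; Y→B; Z→B.
C's best replies: T→W; M→Y; B→W.
The unique mutual best reply is (T, W), giving (14, 14).
C earns 14 sequentially versus 14 at the Nash outcome: unchanged.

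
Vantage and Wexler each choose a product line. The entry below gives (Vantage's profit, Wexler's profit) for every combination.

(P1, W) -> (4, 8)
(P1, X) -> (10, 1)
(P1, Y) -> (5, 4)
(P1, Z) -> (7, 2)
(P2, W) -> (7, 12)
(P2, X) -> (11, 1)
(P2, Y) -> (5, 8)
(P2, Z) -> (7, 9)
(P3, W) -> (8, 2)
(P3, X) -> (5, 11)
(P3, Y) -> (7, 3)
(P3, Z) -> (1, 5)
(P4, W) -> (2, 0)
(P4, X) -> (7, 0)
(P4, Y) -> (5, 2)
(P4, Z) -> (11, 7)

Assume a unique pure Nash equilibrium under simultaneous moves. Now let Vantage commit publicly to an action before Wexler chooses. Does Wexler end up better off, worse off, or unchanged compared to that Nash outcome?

Work backward from Wexler's decision.
- P1: Wexler compares 8, 1, 4, 2 and picks W; Vantage would get 4.
- P2: Wexler compares 12, 1, 8, 9 and picks W; Vantage would get 7.
- P3: Wexler compares 2, 11, 3, 5 and picks X; Vantage would get 5.
- P4: Wexler compares 0, 0, 2, 7 and picks Z; Vantage would get 11.
Among 4, 7, 5, 11, the best is 11 at P4. Subgame-perfect outcome: (P4, Z) with payoffs (11, 7).
Under simultaneous play:
Vantage's best replies: W→P3; X→P2; Y→P3; Z→P4.
Wexler's best replies: P1→W; P2→W; P3→X; P4→Z.
Only (P4, Z) has each player best-responding; Nash payoffs (11, 7).
Wexler earns 7 sequentially versus 7 at the Nash outcome: unchanged.

unchanged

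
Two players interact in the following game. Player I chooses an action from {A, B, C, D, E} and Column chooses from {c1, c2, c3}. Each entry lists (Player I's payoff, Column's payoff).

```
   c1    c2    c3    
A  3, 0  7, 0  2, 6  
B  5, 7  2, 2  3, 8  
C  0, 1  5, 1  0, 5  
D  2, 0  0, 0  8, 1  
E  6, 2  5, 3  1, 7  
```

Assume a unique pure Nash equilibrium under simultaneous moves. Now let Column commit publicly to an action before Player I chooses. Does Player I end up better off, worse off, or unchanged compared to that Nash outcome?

Player I best-responds to each possible Column move:
- c1: BR = E, leader payoff 2.
- c2: BR = A, leader payoff 0.
- c3: BR = D, leader payoff 1.
Column's induced payoffs are 2, 0, 1, so Column commits to c1. Subgame-perfect outcome: (E, c1) with payoffs (6, 2).
Now find the simultaneous Nash equilibrium.
Player I's best replies: c1→E; c2→A; c3→D.
Column's best replies: A→c3; B→c3; C→c3; D→c3; E→c3.
The unique mutual best reply is (D, c3), giving (8, 1).
Player I earns 6 sequentially versus 8 at the Nash outcome: worse off.

worse off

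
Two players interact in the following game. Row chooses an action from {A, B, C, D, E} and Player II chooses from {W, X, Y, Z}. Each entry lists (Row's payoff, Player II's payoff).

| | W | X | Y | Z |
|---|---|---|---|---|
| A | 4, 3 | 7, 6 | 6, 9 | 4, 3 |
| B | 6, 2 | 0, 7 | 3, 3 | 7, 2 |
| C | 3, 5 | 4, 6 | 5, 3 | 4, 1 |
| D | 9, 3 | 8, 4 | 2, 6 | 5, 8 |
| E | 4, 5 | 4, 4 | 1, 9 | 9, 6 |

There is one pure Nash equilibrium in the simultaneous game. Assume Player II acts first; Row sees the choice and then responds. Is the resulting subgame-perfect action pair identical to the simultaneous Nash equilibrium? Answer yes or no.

Work backward from Row's decision.
- W: BR = D, leader payoff 3.
- X: BR = D, leader payoff 4.
- Y: BR = A, leader payoff 9.
- Z: BR = E, leader payoff 6.
Player II's induced payoffs are 3, 4, 9, 6, so Player II commits to Y. Subgame-perfect outcome: (A, Y) with payoffs (6, 9).
Under simultaneous play:
Row's best replies: W→D; X→D; Y→A; Z→E.
Player II's best replies: A→Y; B→X; C→X; D→Z; E→Y.
Only (A, Y) has each player best-responding; Nash payoffs (6, 9).
Sequential outcome (A, Y) coincides with the Nash profile (A, Y).

yes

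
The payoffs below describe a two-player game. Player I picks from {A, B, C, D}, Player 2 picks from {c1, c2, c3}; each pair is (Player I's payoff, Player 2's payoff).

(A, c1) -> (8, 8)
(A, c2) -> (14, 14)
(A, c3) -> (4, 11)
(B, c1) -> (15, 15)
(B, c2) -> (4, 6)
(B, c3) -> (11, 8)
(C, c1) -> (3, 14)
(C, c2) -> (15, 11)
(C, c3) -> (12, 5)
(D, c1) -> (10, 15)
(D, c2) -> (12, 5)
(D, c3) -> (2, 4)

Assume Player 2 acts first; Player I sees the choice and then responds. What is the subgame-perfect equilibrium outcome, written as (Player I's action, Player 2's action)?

(B, c1)

Backward induction with Player 2 moving first.
- c1: BR = B, leader payoff 15.
- c2: BR = C, leader payoff 11.
- c3: BR = C, leader payoff 5.
Among 15, 11, 5, the best is 15 at c1. Subgame-perfect outcome: (B, c1) with payoffs (15, 15).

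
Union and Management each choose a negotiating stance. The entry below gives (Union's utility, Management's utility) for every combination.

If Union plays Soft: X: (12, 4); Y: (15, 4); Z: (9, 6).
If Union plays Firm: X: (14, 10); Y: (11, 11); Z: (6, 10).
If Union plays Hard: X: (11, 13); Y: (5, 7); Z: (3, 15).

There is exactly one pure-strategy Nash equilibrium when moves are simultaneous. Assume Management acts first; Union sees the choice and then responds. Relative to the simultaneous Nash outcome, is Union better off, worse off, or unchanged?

Backward induction with Management moving first.
- X → Union plays Firm (best of 12, 14, 11); Management gets 10.
- Y → Union plays Soft (best of 15, 11, 5); Management gets 4.
- Z → Union plays Soft (best of 9, 6, 3); Management gets 6.
Management's induced payoffs are 10, 4, 6, so Management commits to X. Subgame-perfect outcome: (Firm, X) with payoffs (14, 10).
For the simultaneous game, intersect best replies.
Union's best replies: X→Firm; Y→Soft; Z→Soft.
Management's best replies: Soft→Z; Firm→Y; Hard→Z.
The unique mutual best reply is (Soft, Z), giving (9, 6).
Union earns 14 sequentially versus 9 at the Nash outcome: better off.

better off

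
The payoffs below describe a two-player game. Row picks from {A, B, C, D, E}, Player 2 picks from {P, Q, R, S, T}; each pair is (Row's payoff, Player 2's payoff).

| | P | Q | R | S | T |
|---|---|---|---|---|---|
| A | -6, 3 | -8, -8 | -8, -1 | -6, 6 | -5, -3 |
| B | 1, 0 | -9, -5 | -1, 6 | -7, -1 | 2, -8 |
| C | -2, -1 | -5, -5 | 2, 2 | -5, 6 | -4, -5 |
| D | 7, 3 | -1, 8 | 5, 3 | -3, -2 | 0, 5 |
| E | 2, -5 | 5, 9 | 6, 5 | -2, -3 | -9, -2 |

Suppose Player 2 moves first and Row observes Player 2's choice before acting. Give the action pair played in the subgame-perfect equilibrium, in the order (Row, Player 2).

(E, Q)

Row best-responds to each possible Player 2 move:
- P: BR = D, leader payoff 3.
- Q: BR = E, leader payoff 9.
- R: BR = E, leader payoff 5.
- S: BR = E, leader payoff -3.
- T: BR = B, leader payoff -8.
Player 2's induced payoffs are 3, 9, 5, -3, -8, so Player 2 commits to Q. Subgame-perfect outcome: (E, Q) with payoffs (5, 9).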